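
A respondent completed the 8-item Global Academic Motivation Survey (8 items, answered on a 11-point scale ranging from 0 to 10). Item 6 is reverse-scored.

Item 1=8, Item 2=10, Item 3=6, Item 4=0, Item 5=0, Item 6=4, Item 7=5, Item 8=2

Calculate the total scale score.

Reverse-coded items (reversed = (0+10) − raw = 10 − raw):
  item 6: 10 − 4 = 6
Scored responses: 8, 10, 6, 0, 0, 6, 5, 2
Total = 8 + 10 + 6 + 0 + 0 + 6 + 5 + 2 = 37

37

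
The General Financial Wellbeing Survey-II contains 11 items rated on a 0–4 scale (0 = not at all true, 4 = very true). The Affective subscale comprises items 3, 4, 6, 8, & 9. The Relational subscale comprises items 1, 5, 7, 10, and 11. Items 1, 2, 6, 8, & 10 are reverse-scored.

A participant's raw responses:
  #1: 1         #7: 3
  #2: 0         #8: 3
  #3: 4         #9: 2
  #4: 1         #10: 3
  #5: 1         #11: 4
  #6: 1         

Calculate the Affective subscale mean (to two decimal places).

Affective items: 3, 4, 6, 8, 9.
Of these, items 6 & 8 are reverse-scored; reversed = (0+4) − raw = 4 − raw.
  item 3: 4
  item 4: 1
  item 6: 4 − 1 = 3
  item 8: 4 − 3 = 1
  item 9: 2
Sum = 4 + 1 + 3 + 1 + 2 = 11
Mean = 11 / 5 = 2.20

2.20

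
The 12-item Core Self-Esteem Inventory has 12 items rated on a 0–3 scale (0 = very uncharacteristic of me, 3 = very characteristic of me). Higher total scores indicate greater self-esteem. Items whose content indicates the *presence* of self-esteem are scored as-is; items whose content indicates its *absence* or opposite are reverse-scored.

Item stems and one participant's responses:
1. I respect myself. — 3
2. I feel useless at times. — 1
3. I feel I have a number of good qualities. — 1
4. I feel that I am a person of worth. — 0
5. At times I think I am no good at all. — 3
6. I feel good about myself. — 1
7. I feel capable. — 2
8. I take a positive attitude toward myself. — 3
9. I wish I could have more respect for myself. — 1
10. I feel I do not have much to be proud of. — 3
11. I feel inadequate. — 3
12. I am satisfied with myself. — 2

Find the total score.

16

Items 2, 5, 9, 10, 11 describe the absence/opposite of self-esteem → reverse-score.
reversed = (0+3) − raw = 3 − raw.
  item 1: 3
  item 2: 3 − 1 = 2
  item 3: 1
  item 4: 0
  item 5: 3 − 3 = 0
  item 6: 1
  item 7: 2
  item 8: 3
  item 9: 3 − 1 = 2
  item 10: 3 − 3 = 0
  item 11: 3 − 3 = 0
  item 12: 2
Total = 3 + 2 + 1 + 0 + 0 + 1 + 2 + 3 + 2 + 0 + 0 + 2 = 16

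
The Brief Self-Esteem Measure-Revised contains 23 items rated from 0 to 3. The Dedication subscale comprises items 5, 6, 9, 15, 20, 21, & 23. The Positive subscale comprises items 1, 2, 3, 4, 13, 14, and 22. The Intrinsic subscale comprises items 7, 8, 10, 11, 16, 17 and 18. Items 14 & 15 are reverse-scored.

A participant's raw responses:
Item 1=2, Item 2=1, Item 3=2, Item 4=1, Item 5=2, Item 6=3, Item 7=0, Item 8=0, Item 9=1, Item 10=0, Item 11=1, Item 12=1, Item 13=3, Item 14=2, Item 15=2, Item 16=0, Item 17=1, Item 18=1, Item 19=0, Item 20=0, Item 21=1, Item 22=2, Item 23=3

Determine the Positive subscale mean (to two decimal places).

1.71

Positive items: 1, 2, 3, 4, 13, 14, 22.
Of these, item 14 is reverse-scored; reverse-coded value = 3 − response.
  item 1: 2
  item 2: 1
  item 3: 2
  item 4: 1
  item 13: 3
  item 14: 3 − 2 = 1
  item 22: 2
Sum = 2 + 1 + 2 + 1 + 3 + 1 + 2 = 12
Mean = 12 / 7 = 1.71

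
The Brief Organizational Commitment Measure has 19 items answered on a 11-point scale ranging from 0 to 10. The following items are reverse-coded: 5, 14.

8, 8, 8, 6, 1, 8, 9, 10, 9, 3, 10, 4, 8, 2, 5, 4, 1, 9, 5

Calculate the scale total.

132

Reversing items 5 and 14 with 10 − raw:
Total = 8 + 8 + 8 + 6 + (10−1) + 8 + 9 + 10 + 9 + 3 + 10 + 4 + 8 + (10−2) + 5 + 4 + 1 + 9 + 5
      = 8 + 8 + 8 + 6 + 9 + 8 + 9 + 10 + 9 + 3 + 10 + 4 + 8 + 8 + 5 + 4 + 1 + 9 + 5 = 132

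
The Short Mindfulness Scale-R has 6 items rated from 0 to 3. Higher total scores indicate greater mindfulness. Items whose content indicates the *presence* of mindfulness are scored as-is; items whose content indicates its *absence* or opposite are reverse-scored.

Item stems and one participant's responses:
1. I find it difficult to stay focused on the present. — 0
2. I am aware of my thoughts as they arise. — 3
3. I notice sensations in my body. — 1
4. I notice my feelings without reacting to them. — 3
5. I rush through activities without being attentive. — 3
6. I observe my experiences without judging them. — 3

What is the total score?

13

Items 1, 5 describe the absence/opposite of mindfulness → reverse-score.
reverse-coded value = 3 − response.
  item 1: 3 − 0 = 3
  item 2: 3
  item 3: 1
  item 4: 3
  item 5: 3 − 3 = 0
  item 6: 3
Total = 3 + 3 + 1 + 3 + 0 + 3 = 13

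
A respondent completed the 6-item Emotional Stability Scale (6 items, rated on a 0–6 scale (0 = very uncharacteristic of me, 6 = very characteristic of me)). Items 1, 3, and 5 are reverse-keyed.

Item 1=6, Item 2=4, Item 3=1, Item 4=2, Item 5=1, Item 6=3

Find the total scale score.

Reversing items 1, 3, and 5 with 6 − raw:
Total = (6−6) + 4 + (6−1) + 2 + (6−1) + 3
      = 0 + 4 + 5 + 2 + 5 + 3 = 19

19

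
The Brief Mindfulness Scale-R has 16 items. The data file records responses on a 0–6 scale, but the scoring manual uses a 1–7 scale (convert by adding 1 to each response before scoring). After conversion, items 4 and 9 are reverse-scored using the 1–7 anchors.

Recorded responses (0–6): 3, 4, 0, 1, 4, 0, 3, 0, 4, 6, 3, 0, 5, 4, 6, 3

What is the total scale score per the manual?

64

Convert to 1–7: 4, 5, 1, 2, 5, 1, 4, 1, 5, 7, 4, 1, 6, 5, 7, 4
Reverse-coded (on a 1–7 scale, reversed = 8 − raw):
  item 4: 8 − 2 = 6
  item 9: 8 − 5 = 3
Scored: 4, 5, 1, 6, 5, 1, 4, 1, 3, 7, 4, 1, 6, 5, 7, 4
Total = 64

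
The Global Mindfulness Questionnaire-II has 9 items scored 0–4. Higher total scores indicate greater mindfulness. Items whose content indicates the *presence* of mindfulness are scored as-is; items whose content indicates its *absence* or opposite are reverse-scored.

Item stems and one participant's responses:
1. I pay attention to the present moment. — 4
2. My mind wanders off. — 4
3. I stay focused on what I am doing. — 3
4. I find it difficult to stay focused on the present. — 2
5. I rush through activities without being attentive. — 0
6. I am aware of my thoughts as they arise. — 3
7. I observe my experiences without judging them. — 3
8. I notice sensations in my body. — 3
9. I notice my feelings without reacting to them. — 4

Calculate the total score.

Items 2, 4, 5 describe the absence/opposite of mindfulness → reverse-score.
reversed = (0+4) − raw = 4 − raw.
  item 1: 4
  item 2: 4 − 4 = 0
  item 3: 3
  item 4: 4 − 2 = 2
  item 5: 4 − 0 = 4
  item 6: 3
  item 7: 3
  item 8: 3
  item 9: 4
Total = 4 + 0 + 3 + 2 + 4 + 3 + 3 + 3 + 4 = 26

26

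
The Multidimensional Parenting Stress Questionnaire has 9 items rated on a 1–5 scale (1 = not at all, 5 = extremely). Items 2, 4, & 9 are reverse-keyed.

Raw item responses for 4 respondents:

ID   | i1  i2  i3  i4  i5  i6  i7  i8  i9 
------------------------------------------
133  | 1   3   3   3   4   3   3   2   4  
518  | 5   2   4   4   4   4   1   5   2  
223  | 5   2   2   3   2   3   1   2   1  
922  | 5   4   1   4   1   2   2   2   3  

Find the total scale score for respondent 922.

20

Respondent 922 raw: 5, 4, 1, 4, 1, 2, 2, 2, 3.
Reverse-coded (on a 1–5 scale, reversed = 6 − raw):
  item 1: 5
  item 2: 6 − 4 = 2
  item 3: 1
  item 4: 6 − 4 = 2
  item 5: 1
  item 6: 2
  item 7: 2
  item 8: 2
  item 9: 6 − 3 = 3
Sum = 5 + 2 + 1 + 2 + 1 + 2 + 2 + 2 + 3 = 20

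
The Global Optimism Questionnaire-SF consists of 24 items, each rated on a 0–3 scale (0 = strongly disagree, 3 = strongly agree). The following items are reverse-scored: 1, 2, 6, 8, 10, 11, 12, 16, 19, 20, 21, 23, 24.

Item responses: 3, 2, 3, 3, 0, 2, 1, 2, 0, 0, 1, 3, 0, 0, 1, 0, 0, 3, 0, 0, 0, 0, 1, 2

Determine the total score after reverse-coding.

Raw sum = 27. Reverse-scored items: 1, 2, 6, 8, 10, 11, 12, 16, 19, 20, 21, 23, 24; their raw sum = 16.
Each reversal replaces raw with 3 − raw, changing the total by 3 − 2·raw per item.
Total = 27 + 13·3 − 2·16 = 27 + 39 − 32 = 34

34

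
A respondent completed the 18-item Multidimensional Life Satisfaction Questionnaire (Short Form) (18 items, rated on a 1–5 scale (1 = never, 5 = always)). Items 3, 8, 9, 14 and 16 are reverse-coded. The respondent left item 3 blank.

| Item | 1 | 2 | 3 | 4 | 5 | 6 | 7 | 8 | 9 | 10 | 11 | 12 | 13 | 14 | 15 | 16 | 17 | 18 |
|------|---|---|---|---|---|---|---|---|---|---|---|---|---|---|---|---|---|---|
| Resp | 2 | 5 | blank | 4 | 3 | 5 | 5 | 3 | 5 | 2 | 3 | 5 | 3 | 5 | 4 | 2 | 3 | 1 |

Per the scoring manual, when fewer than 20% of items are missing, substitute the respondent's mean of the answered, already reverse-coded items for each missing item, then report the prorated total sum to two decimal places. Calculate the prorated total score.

57.18

Reverse-coded (on a 1–5 scale, reversed = 6 − raw):
  item 8: 6 − 3 = 3
  item 9: 6 − 5 = 1
  item 14: 6 − 5 = 1
  item 16: 6 − 2 = 4
Completed scored items (17 of 18): 2, 5, 4, 3, 5, 5, 3, 1, 2, 3, 5, 3, 1, 4, 4, 3, 1; sum = 54.
Person mean = 54 / 17 ≈ 3.1765
Prorated total = (54 / 17) × 18 = 57.18 (to 2 dp)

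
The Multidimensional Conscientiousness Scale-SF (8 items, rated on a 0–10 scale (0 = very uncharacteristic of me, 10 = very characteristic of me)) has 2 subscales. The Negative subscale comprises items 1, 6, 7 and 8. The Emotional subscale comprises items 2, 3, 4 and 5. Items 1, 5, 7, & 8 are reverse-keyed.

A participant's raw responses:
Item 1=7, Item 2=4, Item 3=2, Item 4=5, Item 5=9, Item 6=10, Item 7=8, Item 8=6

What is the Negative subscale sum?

Negative items: 1, 6, 7, 8.
Of these, items 1, 7, and 8 are reverse-keyed; on a 0–10 scale, reversed = 10 − raw.
  item 1: 10 − 7 = 3
  item 6: 10
  item 7: 10 − 8 = 2
  item 8: 10 − 6 = 4
Sum = 3 + 10 + 2 + 4 = 19

19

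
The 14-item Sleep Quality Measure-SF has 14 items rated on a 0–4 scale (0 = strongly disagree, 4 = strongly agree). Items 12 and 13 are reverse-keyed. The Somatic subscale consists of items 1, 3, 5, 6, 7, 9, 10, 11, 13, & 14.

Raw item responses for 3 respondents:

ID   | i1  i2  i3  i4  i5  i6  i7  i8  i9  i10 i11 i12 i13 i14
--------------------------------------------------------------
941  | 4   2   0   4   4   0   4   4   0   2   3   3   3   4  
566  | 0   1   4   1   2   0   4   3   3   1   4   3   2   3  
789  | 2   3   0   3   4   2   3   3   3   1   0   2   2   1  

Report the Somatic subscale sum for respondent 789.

Respondent 789 raw: 2, 3, 0, 3, 4, 2, 3, 3, 3, 1, 0, 2, 2, 1.
Somatic items: 1, 3, 5, 6, 7, 9, 10, 11, 13, 14.
Reverse-coded (reversed = (0+4) − raw = 4 − raw):
  item 1: 2
  item 3: 0
  item 5: 4
  item 6: 2
  item 7: 3
  item 9: 3
  item 10: 1
  item 11: 0
  item 13: 4 − 2 = 2
  item 14: 1
Sum = 2 + 0 + 4 + 2 + 3 + 3 + 1 + 0 + 2 + 1 = 18

18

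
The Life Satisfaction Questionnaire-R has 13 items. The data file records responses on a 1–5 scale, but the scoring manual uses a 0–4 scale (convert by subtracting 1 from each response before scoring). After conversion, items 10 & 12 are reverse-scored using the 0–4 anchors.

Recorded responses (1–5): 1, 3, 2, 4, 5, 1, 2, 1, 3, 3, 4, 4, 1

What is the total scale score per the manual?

19

Convert to 0–4: 0, 2, 1, 3, 4, 0, 1, 0, 2, 2, 3, 3, 0
Reverse-coded (reversed = (0+4) − raw = 4 − raw):
  item 10: 4 − 2 = 2
  item 12: 4 − 3 = 1
Scored: 0, 2, 1, 3, 4, 0, 1, 0, 2, 2, 3, 1, 0
Total = 19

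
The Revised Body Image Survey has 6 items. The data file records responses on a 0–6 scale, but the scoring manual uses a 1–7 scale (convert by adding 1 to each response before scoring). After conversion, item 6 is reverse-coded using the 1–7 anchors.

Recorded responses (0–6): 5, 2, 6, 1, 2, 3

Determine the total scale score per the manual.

25

Convert to 1–7: 6, 3, 7, 2, 3, 4
Reverse-coded (on a 1–7 scale, reversed = 8 − raw):
  item 6: 8 − 4 = 4
Scored: 6, 3, 7, 2, 3, 4
Total = 25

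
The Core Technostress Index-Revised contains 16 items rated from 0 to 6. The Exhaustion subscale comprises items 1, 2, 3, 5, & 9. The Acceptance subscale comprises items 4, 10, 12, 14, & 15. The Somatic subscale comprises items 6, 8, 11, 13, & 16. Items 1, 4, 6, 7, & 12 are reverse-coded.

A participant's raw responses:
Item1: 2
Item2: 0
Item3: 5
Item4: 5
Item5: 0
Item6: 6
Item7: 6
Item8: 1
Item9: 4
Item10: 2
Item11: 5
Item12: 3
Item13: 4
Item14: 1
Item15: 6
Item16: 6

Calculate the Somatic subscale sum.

16

Somatic items: 6, 8, 11, 13, 16.
Of these, item 6 is reverse-coded; reverse-coded value = 6 − response.
  item 6: 6 − 6 = 0
  item 8: 1
  item 11: 5
  item 13: 4
  item 16: 6
Sum = 0 + 1 + 5 + 4 + 6 = 16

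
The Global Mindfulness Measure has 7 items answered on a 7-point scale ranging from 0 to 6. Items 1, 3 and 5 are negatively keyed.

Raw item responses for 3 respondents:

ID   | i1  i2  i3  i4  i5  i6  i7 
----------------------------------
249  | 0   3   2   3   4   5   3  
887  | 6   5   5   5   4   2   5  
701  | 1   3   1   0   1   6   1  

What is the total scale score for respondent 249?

26

Respondent 249 raw: 0, 3, 2, 3, 4, 5, 3.
Reverse-coded (reverse-coded value = 6 − response):
  item 1: 6 − 0 = 6
  item 2: 3
  item 3: 6 − 2 = 4
  item 4: 3
  item 5: 6 − 4 = 2
  item 6: 5
  item 7: 3
Sum = 6 + 3 + 4 + 3 + 2 + 5 + 3 = 26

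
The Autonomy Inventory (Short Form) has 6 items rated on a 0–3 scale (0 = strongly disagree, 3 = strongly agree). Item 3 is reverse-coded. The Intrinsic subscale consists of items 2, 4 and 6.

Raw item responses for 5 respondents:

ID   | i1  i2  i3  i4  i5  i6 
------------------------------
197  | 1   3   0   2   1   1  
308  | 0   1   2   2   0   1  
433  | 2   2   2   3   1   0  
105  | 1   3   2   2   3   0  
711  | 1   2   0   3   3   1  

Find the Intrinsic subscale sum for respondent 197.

Respondent 197 raw: 1, 3, 0, 2, 1, 1.
Intrinsic items: 2, 4, 6.
Reverse-coded (on a 0–3 scale, reversed = 3 − raw):
  item 2: 3
  item 4: 2
  item 6: 1
Sum = 3 + 2 + 1 = 6

6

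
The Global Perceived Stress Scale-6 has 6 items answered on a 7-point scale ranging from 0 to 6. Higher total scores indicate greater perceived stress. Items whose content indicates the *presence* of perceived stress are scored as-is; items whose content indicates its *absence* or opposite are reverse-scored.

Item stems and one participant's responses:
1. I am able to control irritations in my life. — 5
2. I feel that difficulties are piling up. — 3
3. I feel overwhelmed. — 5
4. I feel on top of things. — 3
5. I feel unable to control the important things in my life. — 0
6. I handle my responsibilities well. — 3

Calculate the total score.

15

Items 1, 4, 6 describe the absence/opposite of perceived stress → reverse-score.
on a 0–6 scale, reversed = 6 − raw.
  item 1: 6 − 5 = 1
  item 2: 3
  item 3: 5
  item 4: 6 − 3 = 3
  item 5: 0
  item 6: 6 − 3 = 3
Total = 1 + 3 + 5 + 3 + 0 + 3 = 15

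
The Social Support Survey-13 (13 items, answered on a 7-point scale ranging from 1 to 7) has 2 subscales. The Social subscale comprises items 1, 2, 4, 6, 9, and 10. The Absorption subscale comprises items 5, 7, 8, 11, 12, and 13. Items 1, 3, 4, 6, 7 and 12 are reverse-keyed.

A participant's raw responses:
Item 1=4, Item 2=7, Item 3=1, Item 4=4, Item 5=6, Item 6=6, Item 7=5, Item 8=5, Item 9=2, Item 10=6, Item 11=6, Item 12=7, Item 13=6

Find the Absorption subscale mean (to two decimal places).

4.50

Absorption items: 5, 7, 8, 11, 12, 13.
Of these, items 7 and 12 are reverse-keyed; reversed = (1+7) − raw = 8 − raw.
  item 5: 6
  item 7: 8 − 5 = 3
  item 8: 5
  item 11: 6
  item 12: 8 − 7 = 1
  item 13: 6
Sum = 6 + 3 + 5 + 6 + 1 + 6 = 27
Mean = 27 / 6 = 4.50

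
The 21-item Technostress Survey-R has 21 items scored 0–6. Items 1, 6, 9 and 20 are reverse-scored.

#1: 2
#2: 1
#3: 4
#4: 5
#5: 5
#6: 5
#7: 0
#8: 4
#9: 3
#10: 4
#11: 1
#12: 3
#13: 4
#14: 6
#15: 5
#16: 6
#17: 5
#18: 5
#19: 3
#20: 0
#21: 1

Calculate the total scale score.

Apply reverse scoring (reversed = (0+6) − raw = 6 − raw):
  item 1: 6 − 2 = 4
  item 6: 6 − 5 = 1
  item 9: 6 − 3 = 3
  item 20: 6 − 0 = 6
After reverse-coding: 4, 1, 4, 5, 5, 1, 0, 4, 3, 4, 1, 3, 4, 6, 5, 6, 5, 5, 3, 6, 1
Total = 4 + 1 + 4 + 5 + 5 + 1 + 0 + 4 + 3 + 4 + 1 + 3 + 4 + 6 + 5 + 6 + 5 + 5 + 3 + 6 + 1 = 76

76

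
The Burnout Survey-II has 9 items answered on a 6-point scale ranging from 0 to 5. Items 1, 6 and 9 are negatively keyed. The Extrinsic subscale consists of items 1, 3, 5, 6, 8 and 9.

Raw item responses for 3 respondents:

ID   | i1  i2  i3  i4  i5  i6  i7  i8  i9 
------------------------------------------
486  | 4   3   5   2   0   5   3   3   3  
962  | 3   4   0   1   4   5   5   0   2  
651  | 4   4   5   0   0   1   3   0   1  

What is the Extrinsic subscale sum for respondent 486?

Respondent 486 raw: 4, 3, 5, 2, 0, 5, 3, 3, 3.
Extrinsic items: 1, 3, 5, 6, 8, 9.
Reverse-coded (reverse-coded value = 5 − response):
  item 1: 5 − 4 = 1
  item 3: 5
  item 5: 0
  item 6: 5 − 5 = 0
  item 8: 3
  item 9: 5 − 3 = 2
Sum = 1 + 5 + 0 + 0 + 3 + 2 = 11

11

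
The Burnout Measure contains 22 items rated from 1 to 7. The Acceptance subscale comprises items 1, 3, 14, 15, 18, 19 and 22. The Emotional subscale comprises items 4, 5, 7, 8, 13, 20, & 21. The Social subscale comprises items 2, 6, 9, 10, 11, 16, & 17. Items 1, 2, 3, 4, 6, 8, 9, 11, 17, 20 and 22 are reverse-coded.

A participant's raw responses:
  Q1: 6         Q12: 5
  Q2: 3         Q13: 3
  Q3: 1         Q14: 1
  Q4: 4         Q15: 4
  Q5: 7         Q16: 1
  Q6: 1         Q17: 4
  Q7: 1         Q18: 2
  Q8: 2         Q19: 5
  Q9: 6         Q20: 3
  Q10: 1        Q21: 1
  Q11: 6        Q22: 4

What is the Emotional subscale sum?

Emotional items: 4, 5, 7, 8, 13, 20, 21.
Of these, items 4, 8, & 20 are reverse-coded; reversed = (1+7) − raw = 8 − raw.
  item 4: 8 − 4 = 4
  item 5: 7
  item 7: 1
  item 8: 8 − 2 = 6
  item 13: 3
  item 20: 8 − 3 = 5
  item 21: 1
Sum = 4 + 7 + 1 + 6 + 3 + 5 + 1 = 27

27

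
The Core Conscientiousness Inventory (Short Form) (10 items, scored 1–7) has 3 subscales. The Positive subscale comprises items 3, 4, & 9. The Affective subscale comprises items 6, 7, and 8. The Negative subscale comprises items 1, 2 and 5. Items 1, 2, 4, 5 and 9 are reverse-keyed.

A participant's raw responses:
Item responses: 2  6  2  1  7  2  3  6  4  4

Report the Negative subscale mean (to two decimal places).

Negative items: 1, 2, 5.
Of these, items 1, 2, & 5 are reverse-keyed; reversed = (1+7) − raw = 8 − raw.
  item 1: 8 − 2 = 6
  item 2: 8 − 6 = 2
  item 5: 8 − 7 = 1
Sum = 6 + 2 + 1 = 9
Mean = 9 / 3 = 3.00

3.00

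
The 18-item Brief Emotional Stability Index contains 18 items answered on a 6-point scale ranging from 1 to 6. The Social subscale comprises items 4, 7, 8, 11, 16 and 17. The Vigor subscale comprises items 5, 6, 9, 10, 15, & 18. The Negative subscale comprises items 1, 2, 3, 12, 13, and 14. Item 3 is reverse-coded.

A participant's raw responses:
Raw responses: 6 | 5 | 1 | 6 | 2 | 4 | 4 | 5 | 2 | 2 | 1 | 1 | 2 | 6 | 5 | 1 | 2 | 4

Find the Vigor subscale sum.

19

Vigor items: 5, 6, 9, 10, 15, 18.
  item 5: 2
  item 6: 4
  item 9: 2
  item 10: 2
  item 15: 5
  item 18: 4
Sum = 2 + 4 + 2 + 2 + 5 + 4 = 19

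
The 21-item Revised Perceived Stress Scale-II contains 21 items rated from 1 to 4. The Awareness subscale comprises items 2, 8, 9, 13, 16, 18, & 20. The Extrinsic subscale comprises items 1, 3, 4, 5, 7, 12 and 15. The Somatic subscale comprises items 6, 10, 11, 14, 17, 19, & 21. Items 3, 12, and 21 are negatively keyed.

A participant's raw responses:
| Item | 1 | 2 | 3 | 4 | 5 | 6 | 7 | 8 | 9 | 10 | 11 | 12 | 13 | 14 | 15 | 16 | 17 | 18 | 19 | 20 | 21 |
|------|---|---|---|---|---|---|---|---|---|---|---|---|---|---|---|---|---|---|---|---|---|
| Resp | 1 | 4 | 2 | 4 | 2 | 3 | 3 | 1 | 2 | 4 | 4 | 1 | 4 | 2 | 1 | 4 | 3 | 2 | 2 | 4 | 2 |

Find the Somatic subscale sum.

21

Somatic items: 6, 10, 11, 14, 17, 19, 21.
Of these, item 21 is negatively keyed; on a 1–4 scale, reversed = 5 − raw.
  item 6: 3
  item 10: 4
  item 11: 4
  item 14: 2
  item 17: 3
  item 19: 2
  item 21: 5 − 2 = 3
Sum = 3 + 4 + 4 + 2 + 3 + 2 + 3 = 21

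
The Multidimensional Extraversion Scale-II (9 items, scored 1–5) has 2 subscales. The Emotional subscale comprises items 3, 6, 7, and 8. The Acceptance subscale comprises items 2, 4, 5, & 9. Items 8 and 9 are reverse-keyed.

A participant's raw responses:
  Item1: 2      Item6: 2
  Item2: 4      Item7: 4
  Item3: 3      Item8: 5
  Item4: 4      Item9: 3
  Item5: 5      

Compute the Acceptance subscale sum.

Acceptance items: 2, 4, 5, 9.
Of these, item 9 is reverse-keyed; reversed = (1+5) − raw = 6 − raw.
  item 2: 4
  item 4: 4
  item 5: 5
  item 9: 6 − 3 = 3
Sum = 4 + 4 + 5 + 3 = 16

16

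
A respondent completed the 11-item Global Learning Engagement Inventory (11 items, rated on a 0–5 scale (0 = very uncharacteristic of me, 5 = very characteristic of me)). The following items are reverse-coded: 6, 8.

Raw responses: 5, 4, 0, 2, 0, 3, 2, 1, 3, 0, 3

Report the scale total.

Reverse-coded items use 5 − raw:
  item 6: 5 − 3 = 2
  item 8: 5 − 1 = 4
Scored responses: 5, 4, 0, 2, 0, 2, 2, 4, 3, 0, 3
Total = 5 + 4 + 0 + 2 + 0 + 2 + 2 + 4 + 3 + 0 + 3 = 25

25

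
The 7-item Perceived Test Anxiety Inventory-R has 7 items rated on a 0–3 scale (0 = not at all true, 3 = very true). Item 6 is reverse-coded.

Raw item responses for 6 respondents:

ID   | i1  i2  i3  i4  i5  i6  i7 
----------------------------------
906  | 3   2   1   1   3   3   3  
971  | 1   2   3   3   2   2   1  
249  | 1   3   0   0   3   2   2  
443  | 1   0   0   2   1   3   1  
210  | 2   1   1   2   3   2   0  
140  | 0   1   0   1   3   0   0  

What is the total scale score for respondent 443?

5

Respondent 443 raw: 1, 0, 0, 2, 1, 3, 1.
Reverse-coded (on a 0–3 scale, reversed = 3 − raw):
  item 1: 1
  item 2: 0
  item 3: 0
  item 4: 2
  item 5: 1
  item 6: 3 − 3 = 0
  item 7: 1
Sum = 1 + 0 + 0 + 2 + 1 + 0 + 1 = 5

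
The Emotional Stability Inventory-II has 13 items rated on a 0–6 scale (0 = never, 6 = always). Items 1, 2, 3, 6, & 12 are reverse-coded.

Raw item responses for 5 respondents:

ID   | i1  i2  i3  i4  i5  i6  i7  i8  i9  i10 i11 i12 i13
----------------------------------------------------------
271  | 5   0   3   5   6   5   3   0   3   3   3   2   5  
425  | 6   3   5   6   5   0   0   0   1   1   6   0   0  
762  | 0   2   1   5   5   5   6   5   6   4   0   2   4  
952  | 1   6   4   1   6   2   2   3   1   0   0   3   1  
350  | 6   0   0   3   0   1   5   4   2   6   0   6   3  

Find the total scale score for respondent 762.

Respondent 762 raw: 0, 2, 1, 5, 5, 5, 6, 5, 6, 4, 0, 2, 4.
Reverse-coded (reversed = (0+6) − raw = 6 − raw):
  item 1: 6 − 0 = 6
  item 2: 6 − 2 = 4
  item 3: 6 − 1 = 5
  item 4: 5
  item 5: 5
  item 6: 6 − 5 = 1
  item 7: 6
  item 8: 5
  item 9: 6
  item 10: 4
  item 11: 0
  item 12: 6 − 2 = 4
  item 13: 4
Sum = 6 + 4 + 5 + 5 + 5 + 1 + 6 + 5 + 6 + 4 + 0 + 4 + 4 = 55

55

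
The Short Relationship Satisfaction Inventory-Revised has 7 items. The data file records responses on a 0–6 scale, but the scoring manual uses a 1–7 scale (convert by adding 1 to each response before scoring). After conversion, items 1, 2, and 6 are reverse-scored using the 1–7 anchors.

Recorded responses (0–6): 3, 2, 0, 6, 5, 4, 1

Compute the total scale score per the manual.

Convert to 1–7: 4, 3, 1, 7, 6, 5, 2
Reverse-coded (reversed = (1+7) − raw = 8 − raw):
  item 1: 8 − 4 = 4
  item 2: 8 − 3 = 5
  item 6: 8 − 5 = 3
Scored: 4, 5, 1, 7, 6, 3, 2
Total = 28

28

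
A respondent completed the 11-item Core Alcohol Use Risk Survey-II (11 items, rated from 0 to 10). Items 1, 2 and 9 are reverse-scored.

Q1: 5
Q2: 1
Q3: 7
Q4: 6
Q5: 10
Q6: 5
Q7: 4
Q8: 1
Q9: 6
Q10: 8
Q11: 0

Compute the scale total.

Reversing items 1, 2, & 9 with 10 − raw:
Total = (10−5) + (10−1) + 7 + 6 + 10 + 5 + 4 + 1 + (10−6) + 8 + 0
      = 5 + 9 + 7 + 6 + 10 + 5 + 4 + 1 + 4 + 8 + 0 = 59

59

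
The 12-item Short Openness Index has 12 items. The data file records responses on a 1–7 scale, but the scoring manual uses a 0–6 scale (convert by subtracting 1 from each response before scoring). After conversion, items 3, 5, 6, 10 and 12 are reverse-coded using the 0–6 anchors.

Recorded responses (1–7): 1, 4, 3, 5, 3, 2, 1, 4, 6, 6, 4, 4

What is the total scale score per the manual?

35

Convert to 0–6: 0, 3, 2, 4, 2, 1, 0, 3, 5, 5, 3, 3
Reverse-coded (reverse-coded value = 6 − response):
  item 3: 6 − 2 = 4
  item 5: 6 − 2 = 4
  item 6: 6 − 1 = 5
  item 10: 6 − 5 = 1
  item 12: 6 − 3 = 3
Scored: 0, 3, 4, 4, 4, 5, 0, 3, 5, 1, 3, 3
Total = 35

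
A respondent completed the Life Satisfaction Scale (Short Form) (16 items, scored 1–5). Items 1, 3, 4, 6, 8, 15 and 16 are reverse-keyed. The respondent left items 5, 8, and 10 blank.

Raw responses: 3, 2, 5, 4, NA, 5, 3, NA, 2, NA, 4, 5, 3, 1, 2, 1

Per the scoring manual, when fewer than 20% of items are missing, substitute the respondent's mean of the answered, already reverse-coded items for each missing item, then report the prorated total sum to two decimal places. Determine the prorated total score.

Reverse-coded (reverse-coded value = 6 − response):
  item 1: 6 − 3 = 3
  item 3: 6 − 5 = 1
  item 4: 6 − 4 = 2
  item 6: 6 − 5 = 1
  item 15: 6 − 2 = 4
  item 16: 6 − 1 = 5
Completed scored items (13 of 16): 3, 2, 1, 2, 1, 3, 2, 4, 5, 3, 1, 4, 5; sum = 36.
Person mean = 36 / 13 ≈ 2.7692
Prorated total = (36 / 13) × 16 = 44.31 (to 2 dp)

44.31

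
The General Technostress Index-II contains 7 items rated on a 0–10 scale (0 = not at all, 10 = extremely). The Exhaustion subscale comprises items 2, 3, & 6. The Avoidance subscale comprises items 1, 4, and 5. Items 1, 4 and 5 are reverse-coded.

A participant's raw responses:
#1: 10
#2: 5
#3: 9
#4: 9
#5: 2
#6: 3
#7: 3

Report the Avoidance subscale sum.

9

Avoidance items: 1, 4, 5.
Of these, items 1, 4 and 5 are reverse-coded; reversed = (0+10) − raw = 10 − raw.
  item 1: 10 − 10 = 0
  item 4: 10 − 9 = 1
  item 5: 10 − 2 = 8
Sum = 0 + 1 + 8 = 9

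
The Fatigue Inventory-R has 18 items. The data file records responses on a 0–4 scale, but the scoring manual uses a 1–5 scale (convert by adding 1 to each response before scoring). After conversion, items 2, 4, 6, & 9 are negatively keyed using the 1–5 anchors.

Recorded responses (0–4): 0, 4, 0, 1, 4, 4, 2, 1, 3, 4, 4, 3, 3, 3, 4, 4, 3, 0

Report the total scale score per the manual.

57

Convert to 1–5: 1, 5, 1, 2, 5, 5, 3, 2, 4, 5, 5, 4, 4, 4, 5, 5, 4, 1
Reverse-coded (reverse-coded value = 6 − response):
  item 2: 6 − 5 = 1
  item 4: 6 − 2 = 4
  item 6: 6 − 5 = 1
  item 9: 6 − 4 = 2
Scored: 1, 1, 1, 4, 5, 1, 3, 2, 2, 5, 5, 4, 4, 4, 5, 5, 4, 1
Total = 57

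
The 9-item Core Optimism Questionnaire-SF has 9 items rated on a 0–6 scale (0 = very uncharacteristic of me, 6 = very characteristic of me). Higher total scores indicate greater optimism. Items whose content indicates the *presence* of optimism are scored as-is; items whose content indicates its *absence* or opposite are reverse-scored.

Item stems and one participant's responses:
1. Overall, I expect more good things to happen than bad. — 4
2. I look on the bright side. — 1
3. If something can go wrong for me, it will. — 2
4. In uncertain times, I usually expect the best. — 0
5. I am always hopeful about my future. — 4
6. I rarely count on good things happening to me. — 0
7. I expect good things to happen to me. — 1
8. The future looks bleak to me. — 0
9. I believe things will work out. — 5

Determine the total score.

31

Items 3, 6, 8 describe the absence/opposite of optimism → reverse-score.
on a 0–6 scale, reversed = 6 − raw.
  item 1: 4
  item 2: 1
  item 3: 6 − 2 = 4
  item 4: 0
  item 5: 4
  item 6: 6 − 0 = 6
  item 7: 1
  item 8: 6 − 0 = 6
  item 9: 5
Total = 4 + 1 + 4 + 0 + 4 + 6 + 1 + 6 + 5 = 31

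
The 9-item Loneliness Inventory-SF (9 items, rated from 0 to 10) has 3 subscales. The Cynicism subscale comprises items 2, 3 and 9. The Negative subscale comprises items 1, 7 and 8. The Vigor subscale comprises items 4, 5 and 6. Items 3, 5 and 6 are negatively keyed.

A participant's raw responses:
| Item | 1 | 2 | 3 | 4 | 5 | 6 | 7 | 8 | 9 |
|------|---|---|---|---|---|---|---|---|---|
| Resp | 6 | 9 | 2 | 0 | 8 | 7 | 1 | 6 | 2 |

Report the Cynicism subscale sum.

Cynicism items: 2, 3, 9.
Of these, item 3 is negatively keyed; on a 0–10 scale, reversed = 10 − raw.
  item 2: 9
  item 3: 10 − 2 = 8
  item 9: 2
Sum = 9 + 8 + 2 = 19

19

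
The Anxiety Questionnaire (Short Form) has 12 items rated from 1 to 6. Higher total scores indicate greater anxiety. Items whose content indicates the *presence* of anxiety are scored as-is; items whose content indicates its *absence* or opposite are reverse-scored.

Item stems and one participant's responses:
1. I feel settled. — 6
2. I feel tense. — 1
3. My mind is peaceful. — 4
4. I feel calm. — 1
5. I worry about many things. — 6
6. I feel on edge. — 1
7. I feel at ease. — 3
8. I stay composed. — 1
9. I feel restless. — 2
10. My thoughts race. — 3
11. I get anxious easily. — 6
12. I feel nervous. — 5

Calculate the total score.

Items 1, 3, 4, 7, 8 describe the absence/opposite of anxiety → reverse-score.
on a 1–6 scale, reversed = 7 − raw.
  item 1: 7 − 6 = 1
  item 2: 1
  item 3: 7 − 4 = 3
  item 4: 7 − 1 = 6
  item 5: 6
  item 6: 1
  item 7: 7 − 3 = 4
  item 8: 7 − 1 = 6
  item 9: 2
  item 10: 3
  item 11: 6
  item 12: 5
Total = 1 + 1 + 3 + 6 + 6 + 1 + 4 + 6 + 2 + 3 + 6 + 5 = 44

44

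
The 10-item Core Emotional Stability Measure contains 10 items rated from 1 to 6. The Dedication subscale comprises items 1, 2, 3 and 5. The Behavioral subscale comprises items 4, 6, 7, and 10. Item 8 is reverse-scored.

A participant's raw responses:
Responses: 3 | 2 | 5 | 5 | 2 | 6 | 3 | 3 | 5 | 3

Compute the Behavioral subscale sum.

Behavioral items: 4, 6, 7, 10.
  item 4: 5
  item 6: 6
  item 7: 3
  item 10: 3
Sum = 5 + 6 + 3 + 3 = 17

17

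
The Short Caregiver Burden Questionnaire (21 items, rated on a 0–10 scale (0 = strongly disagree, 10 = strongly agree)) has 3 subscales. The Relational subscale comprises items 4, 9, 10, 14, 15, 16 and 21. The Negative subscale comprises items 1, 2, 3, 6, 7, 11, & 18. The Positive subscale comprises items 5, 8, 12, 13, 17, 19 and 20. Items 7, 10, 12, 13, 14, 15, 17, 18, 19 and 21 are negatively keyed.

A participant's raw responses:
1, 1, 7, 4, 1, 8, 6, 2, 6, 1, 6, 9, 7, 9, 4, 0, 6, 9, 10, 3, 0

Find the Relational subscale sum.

36

Relational items: 4, 9, 10, 14, 15, 16, 21.
Of these, items 10, 14, 15 and 21 are negatively keyed; on a 0–10 scale, reversed = 10 − raw.
  item 4: 4
  item 9: 6
  item 10: 10 − 1 = 9
  item 14: 10 − 9 = 1
  item 15: 10 − 4 = 6
  item 16: 0
  item 21: 10 − 0 = 10
Sum = 4 + 6 + 9 + 1 + 6 + 0 + 10 = 36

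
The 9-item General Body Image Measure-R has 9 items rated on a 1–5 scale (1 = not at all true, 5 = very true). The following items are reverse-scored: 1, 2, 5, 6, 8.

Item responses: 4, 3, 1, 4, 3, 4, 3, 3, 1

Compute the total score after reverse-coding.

Raw sum = 26. Reverse-scored items: 1, 2, 5, 6, 8; their raw sum = 17.
Each reversal replaces raw with 6 − raw, changing the total by 6 − 2·raw per item.
Total = 26 + 5·6 − 2·17 = 26 + 30 − 34 = 22

22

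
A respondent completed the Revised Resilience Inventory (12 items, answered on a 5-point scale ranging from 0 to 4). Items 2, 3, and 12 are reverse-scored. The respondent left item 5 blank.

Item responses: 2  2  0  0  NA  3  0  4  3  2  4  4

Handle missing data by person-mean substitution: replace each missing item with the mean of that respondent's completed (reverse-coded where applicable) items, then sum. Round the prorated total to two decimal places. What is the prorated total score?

Reverse-coded (reversed = (0+4) − raw = 4 − raw):
  item 2: 4 − 2 = 2
  item 3: 4 − 0 = 4
  item 12: 4 − 4 = 0
Completed scored items (11 of 12): 2, 2, 4, 0, 3, 0, 4, 3, 2, 4, 0; sum = 24.
Person mean = 24 / 11 ≈ 2.1818
Prorated total = (24 / 11) × 12 = 26.18 (to 2 dp)

26.18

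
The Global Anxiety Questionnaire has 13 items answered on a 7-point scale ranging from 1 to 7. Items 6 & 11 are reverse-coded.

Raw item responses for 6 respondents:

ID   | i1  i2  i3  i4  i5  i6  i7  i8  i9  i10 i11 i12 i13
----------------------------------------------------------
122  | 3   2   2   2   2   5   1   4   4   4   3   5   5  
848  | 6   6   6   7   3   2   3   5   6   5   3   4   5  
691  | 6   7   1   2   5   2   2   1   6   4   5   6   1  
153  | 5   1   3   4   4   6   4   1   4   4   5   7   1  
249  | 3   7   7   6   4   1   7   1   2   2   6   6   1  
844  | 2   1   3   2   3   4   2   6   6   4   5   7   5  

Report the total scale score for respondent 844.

48

Respondent 844 raw: 2, 1, 3, 2, 3, 4, 2, 6, 6, 4, 5, 7, 5.
Reverse-coded (reversed = (1+7) − raw = 8 − raw):
  item 1: 2
  item 2: 1
  item 3: 3
  item 4: 2
  item 5: 3
  item 6: 8 − 4 = 4
  item 7: 2
  item 8: 6
  item 9: 6
  item 10: 4
  item 11: 8 − 5 = 3
  item 12: 7
  item 13: 5
Sum = 2 + 1 + 3 + 2 + 3 + 4 + 2 + 6 + 6 + 4 + 3 + 7 + 5 = 48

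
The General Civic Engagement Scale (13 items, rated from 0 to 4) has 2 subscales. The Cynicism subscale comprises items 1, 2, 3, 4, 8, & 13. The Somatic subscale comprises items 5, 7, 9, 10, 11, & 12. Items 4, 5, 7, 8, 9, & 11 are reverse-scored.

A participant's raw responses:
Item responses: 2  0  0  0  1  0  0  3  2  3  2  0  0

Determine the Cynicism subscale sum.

Cynicism items: 1, 2, 3, 4, 8, 13.
Of these, items 4 and 8 are reverse-scored; on a 0–4 scale, reversed = 4 − raw.
  item 1: 2
  item 2: 0
  item 3: 0
  item 4: 4 − 0 = 4
  item 8: 4 − 3 = 1
  item 13: 0
Sum = 2 + 0 + 0 + 4 + 1 + 0 = 7

7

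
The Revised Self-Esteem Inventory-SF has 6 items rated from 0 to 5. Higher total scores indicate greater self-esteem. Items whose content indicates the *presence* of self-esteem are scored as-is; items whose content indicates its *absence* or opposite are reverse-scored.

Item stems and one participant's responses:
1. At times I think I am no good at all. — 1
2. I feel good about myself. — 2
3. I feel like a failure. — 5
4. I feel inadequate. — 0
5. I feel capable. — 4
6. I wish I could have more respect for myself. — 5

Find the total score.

Items 1, 3, 4, 6 describe the absence/opposite of self-esteem → reverse-score.
reversed = (0+5) − raw = 5 − raw.
  item 1: 5 − 1 = 4
  item 2: 2
  item 3: 5 − 5 = 0
  item 4: 5 − 0 = 5
  item 5: 4
  item 6: 5 − 5 = 0
Total = 4 + 2 + 0 + 5 + 4 + 0 = 15

15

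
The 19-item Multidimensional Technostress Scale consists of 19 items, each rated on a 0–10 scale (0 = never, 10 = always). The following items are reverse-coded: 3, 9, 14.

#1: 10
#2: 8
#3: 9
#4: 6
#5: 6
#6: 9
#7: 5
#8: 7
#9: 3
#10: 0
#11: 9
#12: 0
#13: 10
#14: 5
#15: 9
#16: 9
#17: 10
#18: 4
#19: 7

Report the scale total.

122

Reverse-coded items (on a 0–10 scale, reversed = 10 − raw):
  item 3: 10 − 9 = 1
  item 9: 10 − 3 = 7
  item 14: 10 − 5 = 5
After reverse-coding: 10, 8, 1, 6, 6, 9, 5, 7, 7, 0, 9, 0, 10, 5, 9, 9, 10, 4, 7
Total = 10 + 8 + 1 + 6 + 6 + 9 + 5 + 7 + 7 + 0 + 9 + 0 + 10 + 5 + 9 + 9 + 10 + 4 + 7 = 122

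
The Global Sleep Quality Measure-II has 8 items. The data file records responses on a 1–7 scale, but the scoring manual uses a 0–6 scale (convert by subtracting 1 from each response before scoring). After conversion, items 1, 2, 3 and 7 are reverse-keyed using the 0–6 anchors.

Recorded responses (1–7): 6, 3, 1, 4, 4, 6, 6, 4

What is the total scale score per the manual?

26

Convert to 0–6: 5, 2, 0, 3, 3, 5, 5, 3
Reverse-coded (reverse-coded value = 6 − response):
  item 1: 6 − 5 = 1
  item 2: 6 − 2 = 4
  item 3: 6 − 0 = 6
  item 7: 6 − 5 = 1
Scored: 1, 4, 6, 3, 3, 5, 1, 3
Total = 26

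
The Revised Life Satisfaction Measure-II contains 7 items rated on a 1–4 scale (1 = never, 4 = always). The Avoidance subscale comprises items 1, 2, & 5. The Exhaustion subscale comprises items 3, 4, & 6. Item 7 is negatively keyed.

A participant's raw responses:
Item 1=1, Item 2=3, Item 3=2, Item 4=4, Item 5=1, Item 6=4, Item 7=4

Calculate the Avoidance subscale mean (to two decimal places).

1.67

Avoidance items: 1, 2, 5.
  item 1: 1
  item 2: 3
  item 5: 1
Sum = 1 + 3 + 1 = 5
Mean = 5 / 3 = 1.67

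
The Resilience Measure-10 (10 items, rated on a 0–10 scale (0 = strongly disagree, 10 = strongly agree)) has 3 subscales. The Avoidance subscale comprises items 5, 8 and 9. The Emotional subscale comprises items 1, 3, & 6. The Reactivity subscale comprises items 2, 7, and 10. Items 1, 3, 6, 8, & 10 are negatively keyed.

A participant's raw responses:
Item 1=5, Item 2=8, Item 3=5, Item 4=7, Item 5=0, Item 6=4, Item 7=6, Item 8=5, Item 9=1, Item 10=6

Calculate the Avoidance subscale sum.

Avoidance items: 5, 8, 9.
Of these, item 8 is negatively keyed; reversed = (0+10) − raw = 10 − raw.
  item 5: 0
  item 8: 10 − 5 = 5
  item 9: 1
Sum = 0 + 5 + 1 = 6

6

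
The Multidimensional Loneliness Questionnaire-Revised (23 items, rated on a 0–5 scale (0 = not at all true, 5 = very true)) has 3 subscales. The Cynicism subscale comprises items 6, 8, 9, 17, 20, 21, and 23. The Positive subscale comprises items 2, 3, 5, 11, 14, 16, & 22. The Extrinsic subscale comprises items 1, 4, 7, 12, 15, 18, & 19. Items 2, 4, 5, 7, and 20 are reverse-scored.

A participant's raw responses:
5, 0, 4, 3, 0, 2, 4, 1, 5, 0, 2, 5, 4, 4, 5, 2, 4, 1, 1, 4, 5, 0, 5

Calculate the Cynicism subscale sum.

23

Cynicism items: 6, 8, 9, 17, 20, 21, 23.
Of these, item 20 is reverse-scored; on a 0–5 scale, reversed = 5 − raw.
  item 6: 2
  item 8: 1
  item 9: 5
  item 17: 4
  item 20: 5 − 4 = 1
  item 21: 5
  item 23: 5
Sum = 2 + 1 + 5 + 4 + 1 + 5 + 5 = 23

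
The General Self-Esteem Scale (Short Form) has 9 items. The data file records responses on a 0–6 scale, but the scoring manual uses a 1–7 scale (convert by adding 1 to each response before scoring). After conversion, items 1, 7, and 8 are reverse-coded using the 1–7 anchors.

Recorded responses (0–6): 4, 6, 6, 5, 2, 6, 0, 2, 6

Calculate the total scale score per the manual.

52

Convert to 1–7: 5, 7, 7, 6, 3, 7, 1, 3, 7
Reverse-coded (reverse-coded value = 8 − response):
  item 1: 8 − 5 = 3
  item 7: 8 − 1 = 7
  item 8: 8 − 3 = 5
Scored: 3, 7, 7, 6, 3, 7, 7, 5, 7
Total = 52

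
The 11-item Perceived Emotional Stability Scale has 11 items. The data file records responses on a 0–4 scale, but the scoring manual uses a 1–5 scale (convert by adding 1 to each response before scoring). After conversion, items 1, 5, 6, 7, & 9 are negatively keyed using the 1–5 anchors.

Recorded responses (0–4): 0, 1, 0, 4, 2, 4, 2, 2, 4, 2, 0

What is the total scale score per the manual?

28

Convert to 1–5: 1, 2, 1, 5, 3, 5, 3, 3, 5, 3, 1
Reverse-coded (reversed = (1+5) − raw = 6 − raw):
  item 1: 6 − 1 = 5
  item 5: 6 − 3 = 3
  item 6: 6 − 5 = 1
  item 7: 6 − 3 = 3
  item 9: 6 − 5 = 1
Scored: 5, 2, 1, 5, 3, 1, 3, 3, 1, 3, 1
Total = 28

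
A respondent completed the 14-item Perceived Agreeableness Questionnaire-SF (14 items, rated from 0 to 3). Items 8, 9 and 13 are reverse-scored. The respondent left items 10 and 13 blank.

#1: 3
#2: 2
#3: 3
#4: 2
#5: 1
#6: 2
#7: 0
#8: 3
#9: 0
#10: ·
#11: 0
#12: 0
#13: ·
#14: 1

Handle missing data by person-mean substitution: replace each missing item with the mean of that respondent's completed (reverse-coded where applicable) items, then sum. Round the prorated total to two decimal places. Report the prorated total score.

Reverse-coded (reversed = (0+3) − raw = 3 − raw):
  item 8: 3 − 3 = 0
  item 9: 3 − 0 = 3
Completed scored items (12 of 14): 3, 2, 3, 2, 1, 2, 0, 0, 3, 0, 0, 1; sum = 17.
Person mean = 17 / 12 ≈ 1.4167
Prorated total = (17 / 12) × 14 = 19.83 (to 2 dp)

19.83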